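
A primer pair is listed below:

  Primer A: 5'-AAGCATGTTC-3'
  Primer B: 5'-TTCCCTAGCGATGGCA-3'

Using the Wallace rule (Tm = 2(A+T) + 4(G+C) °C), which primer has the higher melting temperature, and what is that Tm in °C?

Primer A: A+T=6, G+C=4 → Tm = 2(6)+4(4) = 28°C
Primer B: A+T=7, G+C=9 → Tm = 2(7)+4(9) = 50°C
28°C vs 50°C → primer B is higher.

Primer B, 50°C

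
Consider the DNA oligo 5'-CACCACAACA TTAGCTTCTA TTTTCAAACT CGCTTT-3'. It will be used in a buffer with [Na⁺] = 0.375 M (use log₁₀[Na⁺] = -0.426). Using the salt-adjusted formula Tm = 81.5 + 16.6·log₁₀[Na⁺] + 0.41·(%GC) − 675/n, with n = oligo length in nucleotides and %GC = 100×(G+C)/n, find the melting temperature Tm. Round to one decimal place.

Length n = 36. Base counts: C=11, G=2, A=10, T=13
G+C = 13, so %GC = 13/36 × 100 = 36.111%
Salt term: 16.6 × (-0.426) = -7.072
GC term: 0.41 × 36.111 = 14.806; length term: −675/36 = −18.75
Tm = 81.5 + (-7.072) + 14.806 − 18.75 = 70.484 → 70.5°C

70.5°C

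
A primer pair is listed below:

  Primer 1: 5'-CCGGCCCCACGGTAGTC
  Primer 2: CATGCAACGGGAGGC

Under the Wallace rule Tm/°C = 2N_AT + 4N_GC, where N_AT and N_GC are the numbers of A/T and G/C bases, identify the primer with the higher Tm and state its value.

Primer 1: A+T=4, G+C=13 → Tm = 2(4)+4(13) = 60°C
Primer 2: A+T=5, G+C=10 → Tm = 2(5)+4(10) = 50°C
60°C vs 50°C → primer 1 is higher.

Primer 1, 60°C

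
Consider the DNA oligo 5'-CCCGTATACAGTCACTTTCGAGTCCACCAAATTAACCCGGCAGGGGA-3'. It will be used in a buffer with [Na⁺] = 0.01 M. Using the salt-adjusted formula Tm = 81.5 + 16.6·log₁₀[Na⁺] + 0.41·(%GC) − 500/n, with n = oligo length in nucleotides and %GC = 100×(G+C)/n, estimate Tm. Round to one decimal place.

Length n = 47. C=15, T=9, G=10, A=13
G+C = 25, so %GC = 25/47 × 100 = 53.191%
Salt term: 16.6 × (-2) = -33.2
GC term: 0.41 × 53.191 = 21.808; length term: −500/47 = −10.638
Tm = 81.5 + (-33.2) + 21.808 − 10.638 = 59.47 → 59.5°C

59.5°C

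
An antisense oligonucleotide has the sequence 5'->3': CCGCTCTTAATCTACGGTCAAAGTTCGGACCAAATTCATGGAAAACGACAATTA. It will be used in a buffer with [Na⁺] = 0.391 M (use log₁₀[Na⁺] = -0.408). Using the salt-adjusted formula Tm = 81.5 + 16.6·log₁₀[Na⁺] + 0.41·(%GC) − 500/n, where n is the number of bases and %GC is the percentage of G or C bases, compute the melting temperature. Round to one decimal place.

Length n = 54. Base counts: G=9, A=19, C=13, T=13
G+C = 22, so %GC = 22/54 × 100 = 40.741%
Salt term: 16.6 × (-0.408) = -6.773
GC term: 0.41 × 40.741 = 16.704; length term: −500/54 = −9.259
Tm = 81.5 + (-6.773) + 16.704 − 9.259 = 82.172 → 82.2°C

82.2°C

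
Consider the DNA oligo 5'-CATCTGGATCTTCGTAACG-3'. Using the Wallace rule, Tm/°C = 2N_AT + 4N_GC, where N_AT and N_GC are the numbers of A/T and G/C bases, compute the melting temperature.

Counting bases: C=5, G=4, A=4, T=6
A+T = 10, G+C = 9
Tm = 4·9 + 2·10 = 36 + 20 = 56°C

56°C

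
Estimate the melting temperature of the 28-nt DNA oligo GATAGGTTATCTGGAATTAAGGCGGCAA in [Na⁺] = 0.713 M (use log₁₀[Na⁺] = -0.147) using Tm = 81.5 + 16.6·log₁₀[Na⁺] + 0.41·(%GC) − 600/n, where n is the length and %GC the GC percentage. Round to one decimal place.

Length n = 28. Scanning the sequence gives T=7, C=3, A=9, G=9.
G+C = 12, so %GC = 12/28 × 100 = 42.857%
Salt term: 16.6 × (-0.147) = -2.44
GC term: 0.41 × 42.857 = 17.571; length term: −600/28 = −21.429
Tm = 81.5 + (-2.44) + 17.571 − 21.429 = 75.202 → 75.2°C

75.2°C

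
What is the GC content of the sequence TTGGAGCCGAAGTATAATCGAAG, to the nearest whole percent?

Scanning the sequence gives C=3, G=7, T=5, A=8.
G+C = 7 + 3 = 10 out of 23 bases
%GC = 10/23 × 100 = 43.48% ≈ 43%

43%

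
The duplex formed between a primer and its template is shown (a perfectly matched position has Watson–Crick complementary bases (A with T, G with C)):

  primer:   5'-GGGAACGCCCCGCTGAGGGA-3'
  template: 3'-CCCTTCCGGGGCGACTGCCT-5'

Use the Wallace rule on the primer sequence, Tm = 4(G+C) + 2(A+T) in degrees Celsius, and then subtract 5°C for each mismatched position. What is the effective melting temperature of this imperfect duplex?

60°C

Primer base counts: A=4, T=1, G=9, C=6 → A+T=5, G+C=15
Perfect-match Tm = 2(5) + 4(15) = 10 + 60 = 70°C
Mismatches (positions where the bases are not complementary): 2 (at positions 6, 17)
Effective Tm = 70 − 2×5 = 70 − 10 = 60°C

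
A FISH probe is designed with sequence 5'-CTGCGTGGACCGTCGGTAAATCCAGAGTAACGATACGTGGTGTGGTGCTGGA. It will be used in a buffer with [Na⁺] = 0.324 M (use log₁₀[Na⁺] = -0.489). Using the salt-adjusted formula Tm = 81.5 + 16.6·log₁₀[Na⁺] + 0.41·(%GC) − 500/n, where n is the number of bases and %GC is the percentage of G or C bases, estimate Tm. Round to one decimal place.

86.6°C

Length n = 52. A=11, T=12, C=10, G=19
G+C = 29, so %GC = 29/52 × 100 = 55.769%
Salt term: 16.6 × (-0.489) = -8.117
GC term: 0.41 × 55.769 = 22.865; length term: −500/52 = −9.615
Tm = 81.5 + (-8.117) + 22.865 − 9.615 = 86.633 → 86.6°C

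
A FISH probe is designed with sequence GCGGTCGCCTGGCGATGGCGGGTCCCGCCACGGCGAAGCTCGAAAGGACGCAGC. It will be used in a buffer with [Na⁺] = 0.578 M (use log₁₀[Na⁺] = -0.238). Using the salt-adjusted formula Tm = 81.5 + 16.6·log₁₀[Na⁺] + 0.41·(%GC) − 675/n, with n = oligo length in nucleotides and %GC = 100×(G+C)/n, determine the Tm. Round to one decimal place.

95.4°C

Length n = 54. Counting bases: C=18, G=22, T=5, A=9
G+C = 40, so %GC = 40/54 × 100 = 74.074%
Salt term: 16.6 × (-0.238) = -3.951
GC term: 0.41 × 74.074 = 30.37; length term: −675/54 = −12.5
Tm = 81.5 + (-3.951) + 30.37 − 12.5 = 95.419 → 95.4°C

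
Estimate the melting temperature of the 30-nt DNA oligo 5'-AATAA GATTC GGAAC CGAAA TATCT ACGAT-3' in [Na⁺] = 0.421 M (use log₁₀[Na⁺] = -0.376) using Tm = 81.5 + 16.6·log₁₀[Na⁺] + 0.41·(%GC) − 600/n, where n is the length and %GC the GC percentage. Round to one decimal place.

Length n = 30. Counting bases: T=7, A=13, C=5, G=5
G+C = 10, so %GC = 10/30 × 100 = 33.333%
Salt term: 16.6 × (-0.376) = -6.242
GC term: 0.41 × 33.333 = 13.667; length term: −600/30 = −20
Tm = 81.5 + (-6.242) + 13.667 − 20 = 68.925 → 68.9°C

68.9°C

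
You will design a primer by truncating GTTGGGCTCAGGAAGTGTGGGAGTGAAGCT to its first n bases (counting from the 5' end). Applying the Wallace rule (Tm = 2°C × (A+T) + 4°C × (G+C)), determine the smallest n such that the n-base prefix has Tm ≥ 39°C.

First 11 bases: GTTGGGCTCAG → Tm = 36°C (< 39°C)
First 12 bases: GTTGGGCTCAGG → Tm = 40°C (≥ 39°C)
Each additional base adds 2°C (A/T) or 4°C (G/C), so Tm is non-decreasing in n; n = 12 is the first length to reach 39°C.

n = 12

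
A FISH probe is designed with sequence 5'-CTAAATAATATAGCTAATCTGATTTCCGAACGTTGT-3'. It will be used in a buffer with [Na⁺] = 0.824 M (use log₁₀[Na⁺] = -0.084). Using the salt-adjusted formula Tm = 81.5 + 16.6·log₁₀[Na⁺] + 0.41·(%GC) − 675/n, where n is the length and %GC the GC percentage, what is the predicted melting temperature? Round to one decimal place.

Length n = 36. Base counts: G=5, C=6, T=13, A=12
G+C = 11, so %GC = 11/36 × 100 = 30.556%
Salt term: 16.6 × (-0.084) = -1.394
GC term: 0.41 × 30.556 = 12.528; length term: −675/36 = −18.75
Tm = 81.5 + (-1.394) + 12.528 − 18.75 = 73.884 → 73.9°C

73.9°C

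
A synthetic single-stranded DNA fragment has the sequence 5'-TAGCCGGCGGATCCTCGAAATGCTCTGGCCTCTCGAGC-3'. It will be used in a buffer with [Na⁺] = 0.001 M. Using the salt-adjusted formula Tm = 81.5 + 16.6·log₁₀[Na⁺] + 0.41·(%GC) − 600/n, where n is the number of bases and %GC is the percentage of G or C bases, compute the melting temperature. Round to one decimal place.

41.8°C

Length n = 38. G=11, A=6, T=8, C=13
G+C = 24, so %GC = 24/38 × 100 = 63.158%
Salt term: 16.6 × (-3) = -49.8
GC term: 0.41 × 63.158 = 25.895; length term: −600/38 = −15.789
Tm = 81.5 + (-49.8) + 25.895 − 15.789 = 41.806 → 41.8°C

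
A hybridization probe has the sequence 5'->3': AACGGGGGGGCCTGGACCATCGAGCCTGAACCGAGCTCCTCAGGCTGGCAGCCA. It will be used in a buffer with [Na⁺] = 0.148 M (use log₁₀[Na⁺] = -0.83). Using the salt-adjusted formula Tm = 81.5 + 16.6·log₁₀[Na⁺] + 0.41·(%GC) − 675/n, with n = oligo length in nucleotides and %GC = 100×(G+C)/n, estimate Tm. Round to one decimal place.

Length n = 54. G=19, A=11, C=18, T=6
G+C = 37, so %GC = 37/54 × 100 = 68.519%
Salt term: 16.6 × (-0.83) = -13.778
GC term: 0.41 × 68.519 = 28.093; length term: −675/54 = −12.5
Tm = 81.5 + (-13.778) + 28.093 − 12.5 = 83.315 → 83.3°C

83.3°C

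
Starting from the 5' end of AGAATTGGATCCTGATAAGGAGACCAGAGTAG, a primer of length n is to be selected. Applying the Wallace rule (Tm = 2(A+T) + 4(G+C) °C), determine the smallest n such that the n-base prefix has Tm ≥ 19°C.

First 7 bases: AGAATTG → Tm = 18°C (< 19°C)
First 8 bases: AGAATTGG → Tm = 22°C (≥ 19°C)
Since every base adds ≥2°C, Tm only increases with n, so the threshold is first crossed at n = 8.

n = 8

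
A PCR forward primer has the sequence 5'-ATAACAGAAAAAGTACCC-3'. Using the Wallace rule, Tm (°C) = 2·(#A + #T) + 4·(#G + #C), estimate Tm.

Scanning the sequence gives G=2, A=10, T=2, C=4.
AT pairs contribute 12, GC pairs contribute 6.
Tm = 2(12) + 4(6) = 24 + 24 = 48°C

48°C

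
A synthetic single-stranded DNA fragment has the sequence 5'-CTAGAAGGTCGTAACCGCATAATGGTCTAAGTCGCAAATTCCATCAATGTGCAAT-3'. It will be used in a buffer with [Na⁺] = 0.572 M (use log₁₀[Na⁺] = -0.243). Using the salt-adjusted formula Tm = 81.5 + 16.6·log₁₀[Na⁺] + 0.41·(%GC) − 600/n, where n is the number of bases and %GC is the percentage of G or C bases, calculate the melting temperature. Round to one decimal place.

Length n = 55. Counting bases: G=11, C=12, A=18, T=14
G+C = 23, so %GC = 23/55 × 100 = 41.818%
Salt term: 16.6 × (-0.243) = -4.034
GC term: 0.41 × 41.818 = 17.145; length term: −600/55 = −10.909
Tm = 81.5 + (-4.034) + 17.145 − 10.909 = 83.702 → 83.7°C

83.7°C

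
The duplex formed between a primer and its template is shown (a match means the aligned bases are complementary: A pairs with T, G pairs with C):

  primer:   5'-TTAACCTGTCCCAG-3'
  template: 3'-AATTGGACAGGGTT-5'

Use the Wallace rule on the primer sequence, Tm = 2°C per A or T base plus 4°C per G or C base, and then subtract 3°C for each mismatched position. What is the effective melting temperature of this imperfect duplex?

Primer base counts: A=3, T=4, G=2, C=5 → A+T=7, G+C=7
Perfect-match Tm = 2(7) + 4(7) = 14 + 28 = 42°C
Mismatches (positions where the bases are not complementary): 1 (at position 14)
Effective Tm = 42 − 1×3 = 42 − 3 = 39°C

39°C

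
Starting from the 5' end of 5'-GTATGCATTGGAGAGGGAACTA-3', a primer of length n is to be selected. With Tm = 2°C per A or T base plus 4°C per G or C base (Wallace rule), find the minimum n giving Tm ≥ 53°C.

First 17 bases: GTATGCATTGGAGAGGG → Tm = 52°C (< 53°C)
First 18 bases: GTATGCATTGGAGAGGGA → Tm = 54°C (≥ 53°C)
Each additional base adds 2°C (A/T) or 4°C (G/C), so Tm is non-decreasing in n; n = 18 is the first length to reach 53°C.

n = 18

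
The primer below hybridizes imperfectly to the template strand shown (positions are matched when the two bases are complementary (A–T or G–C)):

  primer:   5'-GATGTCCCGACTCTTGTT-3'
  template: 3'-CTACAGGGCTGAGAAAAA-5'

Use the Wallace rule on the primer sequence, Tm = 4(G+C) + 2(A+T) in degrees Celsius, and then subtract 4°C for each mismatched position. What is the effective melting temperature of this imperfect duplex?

50°C

Primer base counts: A=2, T=7, G=4, C=5 → A+T=9, G+C=9
Perfect-match Tm = 2(9) + 4(9) = 18 + 36 = 54°C
Mismatches (positions where the bases are not complementary): 1 (at position 16)
Effective Tm = 54 − 1×4 = 54 − 4 = 50°C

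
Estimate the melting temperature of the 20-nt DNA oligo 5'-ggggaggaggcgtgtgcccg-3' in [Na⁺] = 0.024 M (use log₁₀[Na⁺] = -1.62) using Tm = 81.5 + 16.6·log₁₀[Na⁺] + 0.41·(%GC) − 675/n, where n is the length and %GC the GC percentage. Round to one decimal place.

Length n = 20. T=2, G=12, A=2, C=4
G+C = 16, so %GC = 16/20 × 100 = 80%
Salt term: 16.6 × (-1.62) = -26.892
GC term: 0.41 × 80 = 32.8; length term: −675/20 = −33.75
Tm = 81.5 + (-26.892) + 32.8 − 33.75 = 53.658 → 53.7°C

53.7°C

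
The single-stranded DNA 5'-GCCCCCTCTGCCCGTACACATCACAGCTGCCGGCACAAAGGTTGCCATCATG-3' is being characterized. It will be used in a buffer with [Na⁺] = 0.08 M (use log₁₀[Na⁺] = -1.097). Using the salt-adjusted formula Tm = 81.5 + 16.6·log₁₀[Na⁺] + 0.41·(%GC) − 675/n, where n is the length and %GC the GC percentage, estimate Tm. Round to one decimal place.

Length n = 52. Base counts: T=9, A=11, G=11, C=21
G+C = 32, so %GC = 32/52 × 100 = 61.538%
Salt term: 16.6 × (-1.097) = -18.21
GC term: 0.41 × 61.538 = 25.231; length term: −675/52 = −12.981
Tm = 81.5 + (-18.21) + 25.231 − 12.981 = 75.54 → 75.5°C

75.5°C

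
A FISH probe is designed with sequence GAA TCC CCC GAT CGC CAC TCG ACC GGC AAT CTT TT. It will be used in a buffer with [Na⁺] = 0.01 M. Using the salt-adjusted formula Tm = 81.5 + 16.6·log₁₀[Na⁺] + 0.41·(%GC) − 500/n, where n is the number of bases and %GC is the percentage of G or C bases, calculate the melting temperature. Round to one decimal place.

57.4°C

Length n = 35. Base counts: G=6, C=14, A=7, T=8
G+C = 20, so %GC = 20/35 × 100 = 57.143%
Salt term: 16.6 × (-2) = -33.2
GC term: 0.41 × 57.143 = 23.429; length term: −500/35 = −14.286
Tm = 81.5 + (-33.2) + 23.429 − 14.286 = 57.443 → 57.4°C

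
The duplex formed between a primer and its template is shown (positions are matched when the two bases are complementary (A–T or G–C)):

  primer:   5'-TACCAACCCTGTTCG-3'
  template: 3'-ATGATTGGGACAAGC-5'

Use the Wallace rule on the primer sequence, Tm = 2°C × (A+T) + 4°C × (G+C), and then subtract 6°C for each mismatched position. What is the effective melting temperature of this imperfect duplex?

Primer base counts: A=3, T=4, G=2, C=6 → A+T=7, G+C=8
Perfect-match Tm = 2(7) + 4(8) = 14 + 32 = 46°C
Mismatches (positions where the bases are not complementary): 1 (at position 4)
Effective Tm = 46 − 1×6 = 46 − 6 = 40°C

40°C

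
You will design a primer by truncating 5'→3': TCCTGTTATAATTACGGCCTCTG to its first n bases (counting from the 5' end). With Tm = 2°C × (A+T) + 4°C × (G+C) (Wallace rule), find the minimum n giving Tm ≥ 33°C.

First 13 bases: TCCTGTTATAATT → Tm = 32°C (< 33°C)
First 14 bases: TCCTGTTATAATTA → Tm = 34°C (≥ 33°C)
Since every base adds ≥2°C, Tm only increases with n, so the threshold is first crossed at n = 14.

n = 14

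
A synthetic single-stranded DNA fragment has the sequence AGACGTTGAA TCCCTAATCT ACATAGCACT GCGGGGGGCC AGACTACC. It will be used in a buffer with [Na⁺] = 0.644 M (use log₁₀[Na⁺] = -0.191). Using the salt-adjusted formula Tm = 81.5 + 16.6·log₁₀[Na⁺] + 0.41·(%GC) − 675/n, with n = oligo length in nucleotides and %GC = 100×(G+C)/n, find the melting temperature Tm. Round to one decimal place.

86.5°C

Length n = 48. Base counts: A=13, T=9, G=12, C=14
G+C = 26, so %GC = 26/48 × 100 = 54.167%
Salt term: 16.6 × (-0.191) = -3.171
GC term: 0.41 × 54.167 = 22.208; length term: −675/48 = −14.062
Tm = 81.5 + (-3.171) + 22.208 − 14.062 = 86.475 → 86.5°C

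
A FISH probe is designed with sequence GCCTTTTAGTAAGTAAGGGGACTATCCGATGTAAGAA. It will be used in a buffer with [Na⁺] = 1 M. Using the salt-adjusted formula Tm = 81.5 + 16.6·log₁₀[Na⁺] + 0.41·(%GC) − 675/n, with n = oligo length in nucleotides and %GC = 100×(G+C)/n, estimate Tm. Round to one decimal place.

Length n = 37. Scanning the sequence gives C=5, T=10, G=10, A=12.
G+C = 15, so %GC = 15/37 × 100 = 40.541%
Salt term: 16.6 × (0) = 0
GC term: 0.41 × 40.541 = 16.622; length term: −675/37 = −18.243
Tm = 81.5 + (0) + 16.622 − 18.243 = 79.879 → 79.9°C

79.9°C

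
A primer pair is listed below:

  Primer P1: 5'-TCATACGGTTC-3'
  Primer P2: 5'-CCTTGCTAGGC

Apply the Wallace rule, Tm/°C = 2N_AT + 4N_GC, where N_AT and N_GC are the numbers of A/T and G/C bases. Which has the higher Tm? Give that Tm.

Primer P2, 36°C

Primer P1: A+T=6, G+C=5 → Tm = 2(6)+4(5) = 32°C
Primer P2: A+T=4, G+C=7 → Tm = 2(4)+4(7) = 36°C
32°C vs 36°C → primer P2 is higher.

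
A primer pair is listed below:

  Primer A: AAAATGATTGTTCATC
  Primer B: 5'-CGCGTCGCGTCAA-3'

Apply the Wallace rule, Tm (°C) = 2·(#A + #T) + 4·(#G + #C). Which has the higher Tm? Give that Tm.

Primer B, 44°C

Primer A: A+T=12, G+C=4 → Tm = 2(12)+4(4) = 40°C
Primer B: A+T=4, G+C=9 → Tm = 2(4)+4(9) = 44°C
40°C vs 44°C → primer B is higher.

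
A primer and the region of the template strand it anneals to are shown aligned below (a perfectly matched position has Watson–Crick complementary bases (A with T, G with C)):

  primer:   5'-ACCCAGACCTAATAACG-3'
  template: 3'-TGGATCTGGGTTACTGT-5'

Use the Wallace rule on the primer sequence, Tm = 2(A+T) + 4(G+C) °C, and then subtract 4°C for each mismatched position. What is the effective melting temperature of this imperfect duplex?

Primer base counts: A=7, T=2, G=2, C=6 → A+T=9, G+C=8
Perfect-match Tm = 2(9) + 4(8) = 18 + 32 = 50°C
Mismatches (positions where the bases are not complementary): 4 (at positions 4, 10, 14, 17)
Effective Tm = 50 − 4×4 = 50 − 16 = 34°C

34°C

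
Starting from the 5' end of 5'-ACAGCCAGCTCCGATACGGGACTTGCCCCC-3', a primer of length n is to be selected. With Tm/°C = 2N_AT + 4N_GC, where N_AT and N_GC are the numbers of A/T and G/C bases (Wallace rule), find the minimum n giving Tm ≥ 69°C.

n = 22

First 21 bases: ACAGCCAGCTCCGATACGGGA → Tm = 68°C (< 69°C)
First 22 bases: ACAGCCAGCTCCGATACGGGAC → Tm = 72°C (≥ 69°C)
Since every base adds ≥2°C, Tm only increases with n, so the threshold is first crossed at n = 22.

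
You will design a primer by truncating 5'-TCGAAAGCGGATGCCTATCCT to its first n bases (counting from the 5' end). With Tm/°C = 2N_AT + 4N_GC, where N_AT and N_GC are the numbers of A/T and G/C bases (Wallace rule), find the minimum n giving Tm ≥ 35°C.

First 11 bases: TCGAAAGCGGA → Tm = 34°C (< 35°C)
First 12 bases: TCGAAAGCGGAT → Tm = 36°C (≥ 35°C)
Each additional base adds 2°C (A/T) or 4°C (G/C), so Tm is non-decreasing in n; n = 12 is the first length to reach 35°C.

n = 12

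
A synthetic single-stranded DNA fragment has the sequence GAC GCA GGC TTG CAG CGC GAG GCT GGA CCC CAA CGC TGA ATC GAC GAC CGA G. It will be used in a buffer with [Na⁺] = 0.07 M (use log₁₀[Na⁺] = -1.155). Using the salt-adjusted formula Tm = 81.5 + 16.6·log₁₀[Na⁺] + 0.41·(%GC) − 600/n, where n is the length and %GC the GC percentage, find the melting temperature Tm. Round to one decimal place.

78.4°C

Length n = 52. Base counts: C=17, A=12, T=5, G=18
G+C = 35, so %GC = 35/52 × 100 = 67.308%
Salt term: 16.6 × (-1.155) = -19.173
GC term: 0.41 × 67.308 = 27.596; length term: −600/52 = −11.538
Tm = 81.5 + (-19.173) + 27.596 − 11.538 = 78.385 → 78.4°C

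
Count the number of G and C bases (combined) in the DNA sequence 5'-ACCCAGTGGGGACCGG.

Base counts: T=1, A=3, G=7, C=5
G+C = 7 + 5 = 12

12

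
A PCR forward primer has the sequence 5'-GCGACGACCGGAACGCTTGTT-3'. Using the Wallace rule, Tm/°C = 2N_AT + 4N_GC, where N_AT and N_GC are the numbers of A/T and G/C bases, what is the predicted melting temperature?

Counting bases: G=7, T=4, C=6, A=4
A+T = 8, G+C = 13
Tm = 4·13 + 2·8 = 52 + 16 = 68°C

68°C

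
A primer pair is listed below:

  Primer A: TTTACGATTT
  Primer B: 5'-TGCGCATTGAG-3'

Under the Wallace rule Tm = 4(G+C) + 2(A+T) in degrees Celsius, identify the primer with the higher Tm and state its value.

Primer A: A+T=8, G+C=2 → Tm = 2(8)+4(2) = 24°C
Primer B: A+T=5, G+C=6 → Tm = 2(5)+4(6) = 34°C
24°C vs 34°C → primer B is higher.

Primer B, 34°C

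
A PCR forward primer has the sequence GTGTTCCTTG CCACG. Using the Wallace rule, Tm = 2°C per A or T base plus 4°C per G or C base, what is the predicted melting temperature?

Scanning the sequence gives G=4, C=5, A=1, T=5.
AT pairs contribute 6, GC pairs contribute 9.
Tm = 2×6 + 4×9 = 48°C

48°C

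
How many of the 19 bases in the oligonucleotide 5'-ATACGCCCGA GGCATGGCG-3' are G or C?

Base counts: T=2, C=6, G=7, A=4
G+C = 7 + 6 = 13

13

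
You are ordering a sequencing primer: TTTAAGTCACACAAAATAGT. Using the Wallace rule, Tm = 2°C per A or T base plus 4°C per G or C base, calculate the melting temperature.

50°C

Base counts: C=3, A=9, T=6, G=2
So N_AT = 15 and N_GC = 5.
Tm = 4·5 + 2·15 = 20 + 30 = 50°C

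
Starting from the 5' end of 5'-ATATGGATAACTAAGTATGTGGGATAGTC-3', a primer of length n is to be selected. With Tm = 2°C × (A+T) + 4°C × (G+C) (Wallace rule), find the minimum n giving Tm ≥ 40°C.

n = 16

First 15 bases: ATATGGATAACTAAG → Tm = 38°C (< 40°C)
First 16 bases: ATATGGATAACTAAGT → Tm = 40°C (≥ 40°C)
Since every base adds ≥2°C, Tm only increases with n, so the threshold is first crossed at n = 16.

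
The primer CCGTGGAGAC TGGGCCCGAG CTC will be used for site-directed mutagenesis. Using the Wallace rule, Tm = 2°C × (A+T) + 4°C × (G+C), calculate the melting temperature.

80°C

Scanning the sequence gives G=9, A=3, T=3, C=8.
A+T = 6, G+C = 17
Tm = 2×6 + 4×17 = 80°C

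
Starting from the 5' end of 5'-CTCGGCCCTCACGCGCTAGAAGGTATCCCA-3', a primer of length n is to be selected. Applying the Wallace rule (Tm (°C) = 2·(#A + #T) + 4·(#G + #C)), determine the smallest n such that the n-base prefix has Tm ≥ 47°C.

First 13 bases: CTCGGCCCTCACG → Tm = 46°C (< 47°C)
First 14 bases: CTCGGCCCTCACGC → Tm = 50°C (≥ 47°C)
Since every base adds ≥2°C, Tm only increases with n, so the threshold is first crossed at n = 14.

n = 14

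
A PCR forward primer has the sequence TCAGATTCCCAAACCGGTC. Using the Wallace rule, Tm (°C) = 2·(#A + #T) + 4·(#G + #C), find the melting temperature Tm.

Counting bases: C=7, G=3, T=4, A=5
AT pairs contribute 9, GC pairs contribute 10.
Tm = 2×9 + 4×10 = 58°C

58°C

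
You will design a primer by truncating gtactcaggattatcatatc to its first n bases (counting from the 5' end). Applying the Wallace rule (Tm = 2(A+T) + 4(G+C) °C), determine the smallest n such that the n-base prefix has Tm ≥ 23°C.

First 7 bases: GTACTCA → Tm = 20°C (< 23°C)
First 8 bases: GTACTCAG → Tm = 24°C (≥ 23°C)
Each additional base adds 2°C (A/T) or 4°C (G/C), so Tm is non-decreasing in n; n = 8 is the first length to reach 23°C.

n = 8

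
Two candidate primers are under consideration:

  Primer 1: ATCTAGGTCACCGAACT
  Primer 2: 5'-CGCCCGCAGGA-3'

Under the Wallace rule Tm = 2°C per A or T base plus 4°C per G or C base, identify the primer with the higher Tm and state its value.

Primer 1, 50°C

Primer 1: A+T=9, G+C=8 → Tm = 2(9)+4(8) = 50°C
Primer 2: A+T=2, G+C=9 → Tm = 2(2)+4(9) = 40°C
50°C vs 40°C → primer 1 is higher.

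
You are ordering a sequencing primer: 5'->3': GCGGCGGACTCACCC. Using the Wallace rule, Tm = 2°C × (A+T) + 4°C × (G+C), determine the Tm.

G=5, A=2, T=1, C=7
AT pairs contribute 3, GC pairs contribute 12.
Tm = 4·12 + 2·3 = 48 + 6 = 54°C

54°C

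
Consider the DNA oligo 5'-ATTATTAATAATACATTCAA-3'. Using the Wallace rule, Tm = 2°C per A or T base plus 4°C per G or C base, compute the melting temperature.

44°C

Scanning the sequence gives G=0, A=10, T=8, C=2.
AT pairs contribute 18, GC pairs contribute 2.
Tm = 2×18 + 4×2 = 44°C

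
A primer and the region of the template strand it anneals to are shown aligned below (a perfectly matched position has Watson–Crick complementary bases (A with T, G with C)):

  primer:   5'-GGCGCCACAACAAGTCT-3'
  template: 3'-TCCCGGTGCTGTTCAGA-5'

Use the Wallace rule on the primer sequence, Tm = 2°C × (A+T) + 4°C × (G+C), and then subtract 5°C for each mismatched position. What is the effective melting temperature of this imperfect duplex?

39°C

Primer base counts: A=5, T=2, G=4, C=6 → A+T=7, G+C=10
Perfect-match Tm = 2(7) + 4(10) = 14 + 40 = 54°C
Mismatches (positions where the bases are not complementary): 3 (at positions 1, 3, 9)
Effective Tm = 54 − 3×5 = 54 − 15 = 39°C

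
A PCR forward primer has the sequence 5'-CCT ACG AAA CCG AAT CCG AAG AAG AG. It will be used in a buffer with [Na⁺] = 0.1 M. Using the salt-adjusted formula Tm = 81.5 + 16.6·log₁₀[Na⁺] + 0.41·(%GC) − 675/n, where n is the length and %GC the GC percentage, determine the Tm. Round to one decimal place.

Length n = 26. Scanning the sequence gives T=2, G=6, C=7, A=11.
G+C = 13, so %GC = 13/26 × 100 = 50%
Salt term: 16.6 × (-1) = -16.6
GC term: 0.41 × 50 = 20.5; length term: −675/26 = −25.962
Tm = 81.5 + (-16.6) + 20.5 − 25.962 = 59.438 → 59.4°C

59.4°C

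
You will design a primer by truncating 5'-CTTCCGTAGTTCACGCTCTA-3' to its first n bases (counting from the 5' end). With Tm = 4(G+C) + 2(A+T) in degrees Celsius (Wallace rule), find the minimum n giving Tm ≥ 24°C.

n = 8

First 7 bases: CTTCCGT → Tm = 22°C (< 24°C)
First 8 bases: CTTCCGTA → Tm = 24°C (≥ 24°C)
Since every base adds ≥2°C, Tm only increases with n, so the threshold is first crossed at n = 8.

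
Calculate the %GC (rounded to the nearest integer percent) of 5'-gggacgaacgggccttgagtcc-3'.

Counting bases: G=9, A=4, T=3, C=6
G+C = 9 + 6 = 15 out of 22 bases
%GC = 15/22 × 100 = 68.18% ≈ 68%

68%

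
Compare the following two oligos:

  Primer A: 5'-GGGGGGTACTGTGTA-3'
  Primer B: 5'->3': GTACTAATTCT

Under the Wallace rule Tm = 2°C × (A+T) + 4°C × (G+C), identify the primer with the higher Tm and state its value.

Primer A, 48°C

Primer A: A+T=6, G+C=9 → Tm = 2(6)+4(9) = 48°C
Primer B: A+T=8, G+C=3 → Tm = 2(8)+4(3) = 28°C
48°C vs 28°C → primer A is higher.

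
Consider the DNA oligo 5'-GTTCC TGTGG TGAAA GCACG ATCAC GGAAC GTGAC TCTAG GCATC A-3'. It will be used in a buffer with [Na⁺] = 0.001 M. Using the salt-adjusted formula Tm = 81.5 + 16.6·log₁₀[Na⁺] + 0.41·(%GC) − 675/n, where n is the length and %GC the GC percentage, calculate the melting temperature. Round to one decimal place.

38.4°C

Length n = 46. Scanning the sequence gives A=12, T=10, G=13, C=11.
G+C = 24, so %GC = 24/46 × 100 = 52.174%
Salt term: 16.6 × (-3) = -49.8
GC term: 0.41 × 52.174 = 21.391; length term: −675/46 = −14.674
Tm = 81.5 + (-49.8) + 21.391 − 14.674 = 38.417 → 38.4°C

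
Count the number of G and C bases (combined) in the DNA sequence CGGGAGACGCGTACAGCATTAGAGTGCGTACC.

Scanning the sequence gives G=11, C=8, T=5, A=8.
Total G or C: 11 + 8 = 19

19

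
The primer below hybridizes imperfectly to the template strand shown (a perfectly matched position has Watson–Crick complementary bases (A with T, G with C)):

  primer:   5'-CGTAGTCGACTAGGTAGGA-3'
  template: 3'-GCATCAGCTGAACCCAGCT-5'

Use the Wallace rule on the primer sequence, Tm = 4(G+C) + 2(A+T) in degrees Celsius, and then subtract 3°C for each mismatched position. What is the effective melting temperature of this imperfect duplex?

46°C

Primer base counts: A=5, T=4, G=7, C=3 → A+T=9, G+C=10
Perfect-match Tm = 2(9) + 4(10) = 18 + 40 = 58°C
Mismatches (positions where the bases are not complementary): 4 (at positions 12, 15, 16, 17)
Effective Tm = 58 − 4×3 = 58 − 12 = 46°C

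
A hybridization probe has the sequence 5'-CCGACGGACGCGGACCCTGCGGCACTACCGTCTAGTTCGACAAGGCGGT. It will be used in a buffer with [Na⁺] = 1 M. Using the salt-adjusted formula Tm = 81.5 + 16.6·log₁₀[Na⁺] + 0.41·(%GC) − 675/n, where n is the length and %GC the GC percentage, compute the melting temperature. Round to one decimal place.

Length n = 49. Base counts: C=17, A=9, G=16, T=7
G+C = 33, so %GC = 33/49 × 100 = 67.347%
Salt term: 16.6 × (0) = 0
GC term: 0.41 × 67.347 = 27.612; length term: −675/49 = −13.776
Tm = 81.5 + (0) + 27.612 − 13.776 = 95.336 → 95.3°C

95.3°C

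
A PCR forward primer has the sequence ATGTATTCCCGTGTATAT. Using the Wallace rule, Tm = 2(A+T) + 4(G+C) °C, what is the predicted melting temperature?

48°C

Scanning the sequence gives T=8, C=3, A=4, G=3.
So N_AT = 12 and N_GC = 6.
Tm = 2(12) + 4(6) = 24 + 24 = 48°C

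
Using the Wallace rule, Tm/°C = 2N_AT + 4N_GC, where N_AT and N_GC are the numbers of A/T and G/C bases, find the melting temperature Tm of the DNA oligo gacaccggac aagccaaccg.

66°C

Counting bases: G=5, T=0, A=7, C=8
AT pairs contribute 7, GC pairs contribute 13.
Tm = 2×7 + 4×13 = 66°C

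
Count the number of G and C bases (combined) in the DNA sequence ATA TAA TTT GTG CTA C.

4

Base counts: G=2, C=2, T=7, A=5
Total G or C: 2 + 2 = 4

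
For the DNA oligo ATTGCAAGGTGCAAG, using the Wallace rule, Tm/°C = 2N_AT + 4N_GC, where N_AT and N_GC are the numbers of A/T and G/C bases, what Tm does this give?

44°C

Counting bases: C=2, G=5, A=5, T=3
So N_AT = 8 and N_GC = 7.
Tm = 2(8) + 4(7) = 16 + 28 = 44°C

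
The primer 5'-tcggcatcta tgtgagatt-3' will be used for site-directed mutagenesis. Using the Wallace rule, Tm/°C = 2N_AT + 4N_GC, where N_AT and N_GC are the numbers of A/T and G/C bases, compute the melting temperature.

Base counts: T=7, G=5, C=3, A=4
AT pairs contribute 11, GC pairs contribute 8.
Tm = 4·8 + 2·11 = 32 + 22 = 54°C

54°C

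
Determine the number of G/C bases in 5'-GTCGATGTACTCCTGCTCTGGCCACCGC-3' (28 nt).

18

Scanning the sequence gives T=7, C=11, G=7, A=3.
Total G or C: 7 + 11 = 18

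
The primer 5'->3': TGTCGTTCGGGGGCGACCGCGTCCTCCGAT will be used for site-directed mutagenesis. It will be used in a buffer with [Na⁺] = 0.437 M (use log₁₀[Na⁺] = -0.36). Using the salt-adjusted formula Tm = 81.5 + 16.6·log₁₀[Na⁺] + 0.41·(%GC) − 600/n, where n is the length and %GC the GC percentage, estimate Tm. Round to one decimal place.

Length n = 30. Scanning the sequence gives T=7, G=11, C=10, A=2.
G+C = 21, so %GC = 21/30 × 100 = 70%
Salt term: 16.6 × (-0.36) = -5.976
GC term: 0.41 × 70 = 28.7; length term: −600/30 = −20
Tm = 81.5 + (-5.976) + 28.7 − 20 = 84.224 → 84.2°C

84.2°C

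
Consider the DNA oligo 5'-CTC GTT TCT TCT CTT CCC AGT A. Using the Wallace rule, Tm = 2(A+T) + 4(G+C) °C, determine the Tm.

Base counts: C=8, T=10, G=2, A=2
So N_AT = 12 and N_GC = 10.
Tm = 2(12) + 4(10) = 24 + 40 = 64°C

64°C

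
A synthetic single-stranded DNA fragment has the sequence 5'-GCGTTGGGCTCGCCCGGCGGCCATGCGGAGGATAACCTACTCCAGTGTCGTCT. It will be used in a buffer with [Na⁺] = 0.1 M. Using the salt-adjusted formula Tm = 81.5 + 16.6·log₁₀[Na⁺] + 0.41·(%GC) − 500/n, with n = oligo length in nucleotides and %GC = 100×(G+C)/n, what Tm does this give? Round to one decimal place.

82.5°C

Length n = 53. Base counts: A=7, T=11, G=18, C=17
G+C = 35, so %GC = 35/53 × 100 = 66.038%
Salt term: 16.6 × (-1) = -16.6
GC term: 0.41 × 66.038 = 27.076; length term: −500/53 = −9.434
Tm = 81.5 + (-16.6) + 27.076 − 9.434 = 82.542 → 82.5°C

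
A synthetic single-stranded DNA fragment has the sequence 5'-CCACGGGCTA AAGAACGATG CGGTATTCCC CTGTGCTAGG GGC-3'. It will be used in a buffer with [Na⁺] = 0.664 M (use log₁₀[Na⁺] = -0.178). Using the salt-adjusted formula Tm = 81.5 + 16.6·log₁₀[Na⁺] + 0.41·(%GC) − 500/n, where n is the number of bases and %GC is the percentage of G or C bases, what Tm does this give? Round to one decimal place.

91.7°C

Length n = 43. Counting bases: G=14, A=9, C=12, T=8
G+C = 26, so %GC = 26/43 × 100 = 60.465%
Salt term: 16.6 × (-0.178) = -2.955
GC term: 0.41 × 60.465 = 24.791; length term: −500/43 = −11.628
Tm = 81.5 + (-2.955) + 24.791 − 11.628 = 91.708 → 91.7°C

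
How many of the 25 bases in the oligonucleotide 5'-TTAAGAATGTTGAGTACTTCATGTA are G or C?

G=5, T=10, C=2, A=8
G+C = 5 + 2 = 7

7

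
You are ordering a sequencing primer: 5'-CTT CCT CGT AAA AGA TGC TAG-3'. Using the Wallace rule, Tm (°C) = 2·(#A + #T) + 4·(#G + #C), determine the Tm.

Scanning the sequence gives T=6, G=4, A=6, C=5.
So N_AT = 12 and N_GC = 9.
Tm = 2(12) + 4(9) = 24 + 36 = 60°C

60°C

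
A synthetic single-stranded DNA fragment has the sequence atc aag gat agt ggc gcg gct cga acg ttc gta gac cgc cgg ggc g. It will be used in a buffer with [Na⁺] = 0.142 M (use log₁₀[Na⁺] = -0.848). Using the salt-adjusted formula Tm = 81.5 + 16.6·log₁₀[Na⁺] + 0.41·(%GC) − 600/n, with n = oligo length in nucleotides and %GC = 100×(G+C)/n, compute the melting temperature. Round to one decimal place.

81.1°C

Length n = 46. Counting bases: A=9, C=12, G=18, T=7
G+C = 30, so %GC = 30/46 × 100 = 65.217%
Salt term: 16.6 × (-0.848) = -14.077
GC term: 0.41 × 65.217 = 26.739; length term: −600/46 = −13.043
Tm = 81.5 + (-14.077) + 26.739 − 13.043 = 81.119 → 81.1°C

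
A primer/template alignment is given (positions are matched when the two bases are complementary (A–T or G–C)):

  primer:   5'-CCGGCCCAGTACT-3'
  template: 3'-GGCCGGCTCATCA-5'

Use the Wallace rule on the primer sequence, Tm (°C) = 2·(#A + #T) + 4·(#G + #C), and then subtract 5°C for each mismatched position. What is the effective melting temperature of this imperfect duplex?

Primer base counts: A=2, T=2, G=3, C=6 → A+T=4, G+C=9
Perfect-match Tm = 2(4) + 4(9) = 8 + 36 = 44°C
Mismatches (positions where the bases are not complementary): 2 (at positions 7, 12)
Effective Tm = 44 − 2×5 = 44 − 10 = 34°C

34°C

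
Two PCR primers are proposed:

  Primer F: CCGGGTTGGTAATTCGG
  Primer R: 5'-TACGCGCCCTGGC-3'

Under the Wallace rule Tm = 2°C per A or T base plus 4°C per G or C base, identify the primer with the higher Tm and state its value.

Primer F, 54°C

Primer F: A+T=7, G+C=10 → Tm = 2(7)+4(10) = 54°C
Primer R: A+T=3, G+C=10 → Tm = 2(3)+4(10) = 46°C
54°C vs 46°C → primer F is higher.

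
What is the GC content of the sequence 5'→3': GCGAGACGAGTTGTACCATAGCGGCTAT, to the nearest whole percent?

54%

Base counts: A=7, T=6, G=9, C=6
G+C = 9 + 6 = 15 out of 28 bases
%GC = 15/28 × 100 = 53.57% ≈ 54%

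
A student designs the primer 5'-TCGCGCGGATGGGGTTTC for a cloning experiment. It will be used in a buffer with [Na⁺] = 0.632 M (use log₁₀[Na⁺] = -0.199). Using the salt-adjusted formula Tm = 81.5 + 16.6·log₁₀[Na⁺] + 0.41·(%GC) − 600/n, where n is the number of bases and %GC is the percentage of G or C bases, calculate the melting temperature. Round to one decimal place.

72.2°C

Length n = 18. G=8, T=5, C=4, A=1
G+C = 12, so %GC = 12/18 × 100 = 66.667%
Salt term: 16.6 × (-0.199) = -3.303
GC term: 0.41 × 66.667 = 27.333; length term: −600/18 = −33.333
Tm = 81.5 + (-3.303) + 27.333 − 33.333 = 72.197 → 72.2°C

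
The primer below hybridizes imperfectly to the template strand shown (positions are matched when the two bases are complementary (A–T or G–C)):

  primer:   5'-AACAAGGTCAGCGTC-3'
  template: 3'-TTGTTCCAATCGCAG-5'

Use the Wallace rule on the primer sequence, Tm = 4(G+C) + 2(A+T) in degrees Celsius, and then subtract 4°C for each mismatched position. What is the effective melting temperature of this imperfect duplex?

42°C

Primer base counts: A=5, T=2, G=4, C=4 → A+T=7, G+C=8
Perfect-match Tm = 2(7) + 4(8) = 14 + 32 = 46°C
Mismatches (positions where the bases are not complementary): 1 (at position 9)
Effective Tm = 46 − 1×4 = 46 − 4 = 42°C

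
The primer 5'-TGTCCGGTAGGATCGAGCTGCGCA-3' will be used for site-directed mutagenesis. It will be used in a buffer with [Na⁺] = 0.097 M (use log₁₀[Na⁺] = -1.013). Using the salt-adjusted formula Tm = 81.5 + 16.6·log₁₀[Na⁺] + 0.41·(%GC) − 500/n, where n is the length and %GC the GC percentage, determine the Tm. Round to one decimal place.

69.5°C

Length n = 24. Base counts: C=6, G=9, A=4, T=5
G+C = 15, so %GC = 15/24 × 100 = 62.5%
Salt term: 16.6 × (-1.013) = -16.816
GC term: 0.41 × 62.5 = 25.625; length term: −500/24 = −20.833
Tm = 81.5 + (-16.816) + 25.625 − 20.833 = 69.476 → 69.5°C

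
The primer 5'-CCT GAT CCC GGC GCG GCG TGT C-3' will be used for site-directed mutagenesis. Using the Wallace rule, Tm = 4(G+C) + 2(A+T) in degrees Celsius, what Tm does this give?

Counting bases: C=9, A=1, T=4, G=8
So N_AT = 5 and N_GC = 17.
Tm = 4·17 + 2·5 = 68 + 10 = 78°C

78°C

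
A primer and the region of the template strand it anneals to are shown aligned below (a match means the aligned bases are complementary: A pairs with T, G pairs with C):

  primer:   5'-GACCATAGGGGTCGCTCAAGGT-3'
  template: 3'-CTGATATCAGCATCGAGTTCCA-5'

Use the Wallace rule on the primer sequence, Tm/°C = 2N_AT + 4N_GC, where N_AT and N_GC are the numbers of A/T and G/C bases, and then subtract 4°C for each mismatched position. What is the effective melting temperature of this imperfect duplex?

Primer base counts: A=5, T=4, G=8, C=5 → A+T=9, G+C=13
Perfect-match Tm = 2(9) + 4(13) = 18 + 52 = 70°C
Mismatches (positions where the bases are not complementary): 4 (at positions 4, 9, 10, 13)
Effective Tm = 70 − 4×4 = 70 − 16 = 54°C

54°C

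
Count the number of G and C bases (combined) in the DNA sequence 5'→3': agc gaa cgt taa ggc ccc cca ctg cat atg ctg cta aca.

G=8, T=7, C=13, A=11
G+C = 8 + 13 = 21

21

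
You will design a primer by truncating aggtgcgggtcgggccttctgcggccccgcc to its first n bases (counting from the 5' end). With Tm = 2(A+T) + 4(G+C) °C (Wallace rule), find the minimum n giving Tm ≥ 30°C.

First 8 bases: AGGTGCGG → Tm = 28°C (< 30°C)
First 9 bases: AGGTGCGGG → Tm = 32°C (≥ 30°C)
Each additional base adds 2°C (A/T) or 4°C (G/C), so Tm is non-decreasing in n; n = 9 is the first length to reach 30°C.

n = 9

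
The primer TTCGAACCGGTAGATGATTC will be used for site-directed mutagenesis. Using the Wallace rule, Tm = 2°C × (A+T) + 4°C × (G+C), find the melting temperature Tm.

Scanning the sequence gives A=5, C=4, G=5, T=6.
A+T = 11, G+C = 9
Tm = 4·9 + 2·11 = 36 + 22 = 58°C

58°C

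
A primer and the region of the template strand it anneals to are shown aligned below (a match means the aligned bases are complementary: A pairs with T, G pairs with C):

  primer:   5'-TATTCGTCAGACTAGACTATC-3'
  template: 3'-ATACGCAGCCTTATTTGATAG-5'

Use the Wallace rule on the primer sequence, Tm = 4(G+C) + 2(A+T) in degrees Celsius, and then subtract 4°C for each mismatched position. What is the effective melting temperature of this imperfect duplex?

42°C

Primer base counts: A=6, T=7, G=3, C=5 → A+T=13, G+C=8
Perfect-match Tm = 2(13) + 4(8) = 26 + 32 = 58°C
Mismatches (positions where the bases are not complementary): 4 (at positions 4, 9, 12, 15)
Effective Tm = 58 − 4×4 = 58 − 16 = 42°C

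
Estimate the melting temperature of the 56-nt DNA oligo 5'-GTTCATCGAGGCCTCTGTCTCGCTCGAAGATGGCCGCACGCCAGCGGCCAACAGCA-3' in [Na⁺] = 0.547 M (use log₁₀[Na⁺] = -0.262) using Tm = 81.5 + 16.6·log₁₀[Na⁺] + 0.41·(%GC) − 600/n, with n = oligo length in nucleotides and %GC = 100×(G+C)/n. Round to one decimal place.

Length n = 56. Scanning the sequence gives A=11, C=20, G=16, T=9.
G+C = 36, so %GC = 36/56 × 100 = 64.286%
Salt term: 16.6 × (-0.262) = -4.349
GC term: 0.41 × 64.286 = 26.357; length term: −600/56 = −10.714
Tm = 81.5 + (-4.349) + 26.357 − 10.714 = 92.794 → 92.8°C

92.8°C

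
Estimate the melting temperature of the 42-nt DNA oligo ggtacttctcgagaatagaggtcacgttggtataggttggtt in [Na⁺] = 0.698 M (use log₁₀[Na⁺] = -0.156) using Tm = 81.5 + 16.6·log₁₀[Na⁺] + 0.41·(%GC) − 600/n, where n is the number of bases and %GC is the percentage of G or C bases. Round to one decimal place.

83.2°C

Length n = 42. Counting bases: C=5, G=14, T=14, A=9
G+C = 19, so %GC = 19/42 × 100 = 45.238%
Salt term: 16.6 × (-0.156) = -2.59
GC term: 0.41 × 45.238 = 18.548; length term: −600/42 = −14.286
Tm = 81.5 + (-2.59) + 18.548 − 14.286 = 83.172 → 83.2°C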